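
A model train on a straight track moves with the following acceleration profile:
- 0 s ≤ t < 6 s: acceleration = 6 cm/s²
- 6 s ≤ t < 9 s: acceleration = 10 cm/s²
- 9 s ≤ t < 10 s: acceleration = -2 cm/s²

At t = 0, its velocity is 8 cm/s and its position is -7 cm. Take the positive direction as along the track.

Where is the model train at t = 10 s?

On each constant-a segment, Δv = aΔt and Δx = v₀Δt + ½aΔt²; chain segment to segment.
0–6 s: v starts 8 cm/s; Δx = 8·6 + ½·6·6² = 156 cm; v ends 44 cm/s.
6–9 s: v starts 44 cm/s; Δx = 44·3 + ½·10·3² = 177 cm; v ends 74 cm/s.
9–10 s: v starts 74 cm/s; Δx = 74·1 + ½·-2·1² = 73 cm; v ends 72 cm/s.
x(10) = -7 + Σ Δx = 399 cm.

399 cm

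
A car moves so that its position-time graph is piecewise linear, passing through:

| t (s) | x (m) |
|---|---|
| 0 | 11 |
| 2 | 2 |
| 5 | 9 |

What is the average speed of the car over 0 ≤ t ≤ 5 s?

3.2 m/s

Average speed = (total path length)/(elapsed time); on a piecewise-linear x-t graph the path length is Σ|Δx|.
0–2 s: |Δx| = |2 − 11| = 9 m
2–5 s: |Δx| = |9 − 2| = 7 m
Total path = 16 m; average speed = 16/5 = 3.2 m/s.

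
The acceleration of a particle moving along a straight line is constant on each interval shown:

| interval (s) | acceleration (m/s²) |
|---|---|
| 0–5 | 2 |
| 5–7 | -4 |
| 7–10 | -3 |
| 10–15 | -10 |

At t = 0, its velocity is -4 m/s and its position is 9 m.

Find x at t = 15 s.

-181.5 m

On each constant-a segment, Δv = aΔt and Δx = v₀Δt + ½aΔt²; chain segment to segment.
0–5 s: v starts -4 m/s; Δx = -4·5 + ½·2·5² = 5 m; v ends 6 m/s.
5–7 s: v starts 6 m/s; Δx = 6·2 + ½·-4·2² = 4 m; v ends -2 m/s.
7–10 s: v starts -2 m/s; Δx = -2·3 + ½·-3·3² = -19.5 m; v ends -11 m/s.
10–15 s: v starts -11 m/s; Δx = -11·5 + ½·-10·5² = -180 m; v ends -61 m/s.
x(15) = 9 + Σ Δx = -181.5 m.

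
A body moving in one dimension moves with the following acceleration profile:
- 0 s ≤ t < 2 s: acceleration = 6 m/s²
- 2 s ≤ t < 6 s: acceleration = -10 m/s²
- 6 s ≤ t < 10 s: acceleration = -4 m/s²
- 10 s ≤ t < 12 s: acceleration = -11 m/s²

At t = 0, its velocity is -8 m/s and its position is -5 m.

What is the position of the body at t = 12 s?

On each constant-a segment, Δv = aΔt and Δx = v₀Δt + ½aΔt²; chain segment to segment.
0–2 s: v starts -8 m/s; Δx = -8·2 + ½·6·2² = -4 m; v ends 4 m/s.
2–6 s: v starts 4 m/s; Δx = 4·4 + ½·-10·4² = -64 m; v ends -36 m/s.
6–10 s: v starts -36 m/s; Δx = -36·4 + ½·-4·4² = -176 m; v ends -52 m/s.
10–12 s: v starts -52 m/s; Δx = -52·2 + ½·-11·2² = -126 m; v ends -74 m/s.
x(12) = -5 + Σ Δx = -375 m.

-375 m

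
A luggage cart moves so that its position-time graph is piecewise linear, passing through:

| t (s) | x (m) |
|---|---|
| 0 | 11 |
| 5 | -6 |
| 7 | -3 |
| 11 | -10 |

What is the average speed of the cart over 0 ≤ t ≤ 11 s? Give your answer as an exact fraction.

27/11 m/s

Average speed = (total path length)/(elapsed time); on a piecewise-linear x-t graph the path length is Σ|Δx|.
0–5 s: |Δx| = |-6 − 11| = 17 m
5–7 s: |Δx| = |-3 − -6| = 3 m
7–11 s: |Δx| = |-10 − -3| = 7 m
Total path = 27 m; average speed = 27/11 = 27/11 m/s.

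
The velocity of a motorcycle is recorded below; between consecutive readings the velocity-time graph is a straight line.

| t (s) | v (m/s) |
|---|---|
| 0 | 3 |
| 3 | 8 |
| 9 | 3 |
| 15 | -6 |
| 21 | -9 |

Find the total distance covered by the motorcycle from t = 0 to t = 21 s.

109.5 m

Distance (not displacement) is the total path length: add the absolute areas under v-t.
0–3 s: |½(3 + 8)(3)| = 16.5 m
3–9 s: |½(8 + 3)(6)| = 33 m
9–15 s: v = 0 at t = 11 s; triangle areas 3 + 12 = 15 m
15–21 s: |½(-6 + -9)(6)| = 45 m
Total distance = 109.5 m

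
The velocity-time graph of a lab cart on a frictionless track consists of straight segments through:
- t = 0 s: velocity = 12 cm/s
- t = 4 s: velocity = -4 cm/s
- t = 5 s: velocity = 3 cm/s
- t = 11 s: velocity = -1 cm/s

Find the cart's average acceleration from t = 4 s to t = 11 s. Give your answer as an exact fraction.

3/7 cm/s²

Average acceleration = Δv/Δt = (-1 − -4)/(11 − 4) = 3/7 cm/s².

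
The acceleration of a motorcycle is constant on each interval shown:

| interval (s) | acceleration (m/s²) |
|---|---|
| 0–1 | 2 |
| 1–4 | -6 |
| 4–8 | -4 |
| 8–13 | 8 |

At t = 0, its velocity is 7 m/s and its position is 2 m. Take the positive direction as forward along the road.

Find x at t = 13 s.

-83 m

On each constant-a segment, Δv = aΔt and Δx = v₀Δt + ½aΔt²; chain segment to segment.
0–1 s: v starts 7 m/s; Δx = 7·1 + ½·2·1² = 8 m; v ends 9 m/s.
1–4 s: v starts 9 m/s; Δx = 9·3 + ½·-6·3² = 0 m; v ends -9 m/s.
4–8 s: v starts -9 m/s; Δx = -9·4 + ½·-4·4² = -68 m; v ends -25 m/s.
8–13 s: v starts -25 m/s; Δx = -25·5 + ½·8·5² = -25 m; v ends 15 m/s.
x(13) = 2 + Σ Δx = -83 m.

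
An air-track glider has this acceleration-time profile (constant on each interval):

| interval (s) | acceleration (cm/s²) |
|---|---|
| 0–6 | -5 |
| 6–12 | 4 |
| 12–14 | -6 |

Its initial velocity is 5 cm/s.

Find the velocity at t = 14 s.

-13 cm/s

Δv equals the area under the a-t graph; then v = v₀ + Δv.
0–6 s: -5 × 6 = -30 cm/s
6–12 s: 4 × 6 = 24 cm/s
12–14 s: -6 × 2 = -12 cm/s
Δv = -18 cm/s, so v(14) = 5 + (-18) = -13 cm/s.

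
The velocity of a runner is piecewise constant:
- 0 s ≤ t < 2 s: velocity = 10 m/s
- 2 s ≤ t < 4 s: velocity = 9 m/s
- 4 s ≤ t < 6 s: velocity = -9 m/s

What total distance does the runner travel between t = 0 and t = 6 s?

Distance (not displacement) is the total path length: add the absolute areas under v-t.
0–2 s: |10| × 2 = 20 m
2–4 s: |9| × 2 = 18 m
4–6 s: |-9| × 2 = 18 m
Total distance = 56 m

56 m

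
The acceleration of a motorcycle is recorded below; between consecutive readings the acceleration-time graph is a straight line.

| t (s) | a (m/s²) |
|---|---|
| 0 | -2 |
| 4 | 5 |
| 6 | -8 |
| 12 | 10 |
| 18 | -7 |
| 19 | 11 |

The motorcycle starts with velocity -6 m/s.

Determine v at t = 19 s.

Δv equals the area under the a-t graph; then v = v₀ + Δv.
0–4 s: ½(-2 + 5)(4) = 6 m/s
4–6 s: ½(5 + -8)(2) = -3 m/s
6–12 s: ½(-8 + 10)(6) = 6 m/s
12–18 s: ½(10 + -7)(6) = 9 m/s
18–19 s: ½(-7 + 11)(1) = 2 m/s
Δv = 20 m/s, so v(19) = -6 + (20) = 14 m/s.

14 m/s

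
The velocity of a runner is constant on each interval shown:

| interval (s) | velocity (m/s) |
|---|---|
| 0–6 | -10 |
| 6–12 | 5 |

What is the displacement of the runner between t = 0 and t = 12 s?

Net displacement equals the area under the velocity-time graph (areas below the axis count negative).
0–6 s: -10 × 6 = -60 m
6–12 s: 5 × 6 = 30 m
Net displacement = -30 m

-30 m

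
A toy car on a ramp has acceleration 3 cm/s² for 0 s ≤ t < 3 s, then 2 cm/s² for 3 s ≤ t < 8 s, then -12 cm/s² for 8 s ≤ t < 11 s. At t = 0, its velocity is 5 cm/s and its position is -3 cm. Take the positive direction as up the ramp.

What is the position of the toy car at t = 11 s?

138.5 cm

On each constant-a segment, Δv = aΔt and Δx = v₀Δt + ½aΔt²; chain segment to segment.
0–3 s: v starts 5 cm/s; Δx = 5·3 + ½·3·3² = 28.5 cm; v ends 14 cm/s.
3–8 s: v starts 14 cm/s; Δx = 14·5 + ½·2·5² = 95 cm; v ends 24 cm/s.
8–11 s: v starts 24 cm/s; Δx = 24·3 + ½·-12·3² = 18 cm; v ends -12 cm/s.
x(11) = -3 + Σ Δx = 138.5 cm.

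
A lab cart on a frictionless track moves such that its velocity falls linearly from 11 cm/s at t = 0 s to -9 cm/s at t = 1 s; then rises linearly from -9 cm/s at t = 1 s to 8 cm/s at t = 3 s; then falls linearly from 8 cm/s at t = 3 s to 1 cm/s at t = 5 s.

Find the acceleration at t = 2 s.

Acceleration is the slope of the v-t graph on 1–3 s: (8 − -9)/(3 − 1) = 8.5 cm/s².

8.5 cm/s²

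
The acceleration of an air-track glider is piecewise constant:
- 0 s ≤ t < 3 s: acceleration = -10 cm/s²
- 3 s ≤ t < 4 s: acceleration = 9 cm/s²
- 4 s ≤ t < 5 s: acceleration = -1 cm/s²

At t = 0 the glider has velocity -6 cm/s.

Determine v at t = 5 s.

-28 cm/s

Δv equals the area under the a-t graph; then v = v₀ + Δv.
0–3 s: -10 × 3 = -30 cm/s
3–4 s: 9 × 1 = 9 cm/s
4–5 s: -1 × 1 = -1 cm/s
Δv = -22 cm/s, so v(5) = -6 + (-22) = -28 cm/s.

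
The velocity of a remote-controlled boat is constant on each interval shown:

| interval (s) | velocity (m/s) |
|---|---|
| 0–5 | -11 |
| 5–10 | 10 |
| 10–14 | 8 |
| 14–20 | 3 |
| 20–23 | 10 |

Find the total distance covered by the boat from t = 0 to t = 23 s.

Distance (not displacement) is the total path length: add the absolute areas under v-t.
0–5 s: |-11| × 5 = 55 m
5–10 s: |10| × 5 = 50 m
10–14 s: |8| × 4 = 32 m
14–20 s: |3| × 6 = 18 m
20–23 s: |10| × 3 = 30 m
Total distance = 185 m

185 m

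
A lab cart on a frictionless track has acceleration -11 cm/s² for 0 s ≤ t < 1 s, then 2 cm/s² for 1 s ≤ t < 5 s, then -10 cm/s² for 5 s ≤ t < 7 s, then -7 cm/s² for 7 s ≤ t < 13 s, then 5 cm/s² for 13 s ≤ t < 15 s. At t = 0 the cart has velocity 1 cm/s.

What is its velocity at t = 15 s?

Δv equals the area under the a-t graph; then v = v₀ + Δv.
0–1 s: -11 × 1 = -11 cm/s
1–5 s: 2 × 4 = 8 cm/s
5–7 s: -10 × 2 = -20 cm/s
7–13 s: -7 × 6 = -42 cm/s
13–15 s: 5 × 2 = 10 cm/s
Δv = -55 cm/s, so v(15) = 1 + (-55) = -54 cm/s.

-54 cm/s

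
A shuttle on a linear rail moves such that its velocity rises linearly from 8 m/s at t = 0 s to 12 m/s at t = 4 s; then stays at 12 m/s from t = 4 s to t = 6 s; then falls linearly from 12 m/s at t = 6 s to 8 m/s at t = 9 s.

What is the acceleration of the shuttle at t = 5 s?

0 m/s²

Acceleration is the slope of the v-t graph on 4–6 s: (12 − 12)/(6 − 4) = 0 m/s².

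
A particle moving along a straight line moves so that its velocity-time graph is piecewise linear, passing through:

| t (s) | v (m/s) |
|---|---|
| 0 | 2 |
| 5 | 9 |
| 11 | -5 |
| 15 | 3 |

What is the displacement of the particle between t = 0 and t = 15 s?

Displacement is the signed area under the v-t curve.
0–5 s: ½(2 + 9)(5) = 27.5 m
5–11 s: ½(9 + -5)(6) = 12 m
11–15 s: ½(-5 + 3)(4) = -4 m
Net displacement = 35.5 m

35.5 m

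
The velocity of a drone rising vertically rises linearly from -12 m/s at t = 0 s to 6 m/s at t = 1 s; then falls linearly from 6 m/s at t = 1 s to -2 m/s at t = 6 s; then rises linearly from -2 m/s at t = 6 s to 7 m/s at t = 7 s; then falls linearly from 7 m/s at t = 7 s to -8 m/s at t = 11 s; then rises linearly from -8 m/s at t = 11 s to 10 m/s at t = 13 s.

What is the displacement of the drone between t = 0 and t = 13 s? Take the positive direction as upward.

Net displacement equals the area under the velocity-time graph (areas below the axis count negative).
0–1 s: ½(-12 + 6)(1) = -3 m
1–6 s: ½(6 + -2)(5) = 10 m
6–7 s: ½(-2 + 7)(1) = 2.5 m
7–11 s: ½(7 + -8)(4) = -2 m
11–13 s: ½(-8 + 10)(2) = 2 m
Net displacement = 9.5 m

9.5 m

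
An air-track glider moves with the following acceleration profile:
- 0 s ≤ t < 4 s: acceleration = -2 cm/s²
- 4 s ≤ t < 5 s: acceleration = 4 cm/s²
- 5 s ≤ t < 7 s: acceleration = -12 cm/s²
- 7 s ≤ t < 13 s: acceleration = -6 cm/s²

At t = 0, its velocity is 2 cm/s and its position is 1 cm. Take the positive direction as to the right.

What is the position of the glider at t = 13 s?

-303 cm

On each constant-a segment, Δv = aΔt and Δx = v₀Δt + ½aΔt²; chain segment to segment.
0–4 s: v starts 2 cm/s; Δx = 2·4 + ½·-2·4² = -8 cm; v ends -6 cm/s.
4–5 s: v starts -6 cm/s; Δx = -6·1 + ½·4·1² = -4 cm; v ends -2 cm/s.
5–7 s: v starts -2 cm/s; Δx = -2·2 + ½·-12·2² = -28 cm; v ends -26 cm/s.
7–13 s: v starts -26 cm/s; Δx = -26·6 + ½·-6·6² = -264 cm; v ends -62 cm/s.
x(13) = 1 + Σ Δx = -303 cm.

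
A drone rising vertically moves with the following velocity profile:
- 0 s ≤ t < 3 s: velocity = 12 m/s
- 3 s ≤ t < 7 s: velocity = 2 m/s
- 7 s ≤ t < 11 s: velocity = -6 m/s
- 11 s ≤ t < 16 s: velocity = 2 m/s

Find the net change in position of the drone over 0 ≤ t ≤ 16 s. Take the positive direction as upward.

30 m

Net displacement equals the area under the velocity-time graph (areas below the axis count negative).
0–3 s: 12 × 3 = 36 m
3–7 s: 2 × 4 = 8 m
7–11 s: -6 × 4 = -24 m
11–16 s: 2 × 5 = 10 m
Net displacement = 30 m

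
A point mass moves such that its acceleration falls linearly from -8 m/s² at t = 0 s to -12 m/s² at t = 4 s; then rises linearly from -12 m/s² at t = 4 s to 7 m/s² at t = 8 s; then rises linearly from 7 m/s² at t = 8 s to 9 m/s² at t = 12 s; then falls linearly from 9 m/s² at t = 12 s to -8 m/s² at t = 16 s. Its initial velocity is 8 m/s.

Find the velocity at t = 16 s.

Δv equals the area under the a-t graph; then v = v₀ + Δv.
0–4 s: ½(-8 + -12)(4) = -40 m/s
4–8 s: ½(-12 + 7)(4) = -10 m/s
8–12 s: ½(7 + 9)(4) = 32 m/s
12–16 s: ½(9 + -8)(4) = 2 m/s
Δv = -16 m/s, so v(16) = 8 + (-16) = -8 m/s.

-8 m/s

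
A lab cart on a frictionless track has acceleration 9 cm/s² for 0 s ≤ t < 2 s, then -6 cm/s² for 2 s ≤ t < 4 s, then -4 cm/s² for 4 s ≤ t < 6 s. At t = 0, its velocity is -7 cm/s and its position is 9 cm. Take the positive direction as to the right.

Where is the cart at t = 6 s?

13 cm

On each constant-a segment, Δv = aΔt and Δx = v₀Δt + ½aΔt²; chain segment to segment.
0–2 s: v starts -7 cm/s; Δx = -7·2 + ½·9·2² = 4 cm; v ends 11 cm/s.
2–4 s: v starts 11 cm/s; Δx = 11·2 + ½·-6·2² = 10 cm; v ends -1 cm/s.
4–6 s: v starts -1 cm/s; Δx = -1·2 + ½·-4·2² = -10 cm; v ends -9 cm/s.
x(6) = 9 + Σ Δx = 13 cm.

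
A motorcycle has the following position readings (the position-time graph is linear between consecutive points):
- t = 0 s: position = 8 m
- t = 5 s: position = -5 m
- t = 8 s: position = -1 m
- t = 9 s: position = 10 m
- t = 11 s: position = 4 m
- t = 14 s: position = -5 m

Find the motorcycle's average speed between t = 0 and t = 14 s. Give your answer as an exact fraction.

Average speed = (total path length)/(elapsed time); on a piecewise-linear x-t graph the path length is Σ|Δx|.
0–5 s: |Δx| = |-5 − 8| = 13 m
5–8 s: |Δx| = |-1 − -5| = 4 m
8–9 s: |Δx| = |10 − -1| = 11 m
9–11 s: |Δx| = |4 − 10| = 6 m
11–14 s: |Δx| = |-5 − 4| = 9 m
Total path = 43 m; average speed = 43/14 = 43/14 m/s.

43/14 m/s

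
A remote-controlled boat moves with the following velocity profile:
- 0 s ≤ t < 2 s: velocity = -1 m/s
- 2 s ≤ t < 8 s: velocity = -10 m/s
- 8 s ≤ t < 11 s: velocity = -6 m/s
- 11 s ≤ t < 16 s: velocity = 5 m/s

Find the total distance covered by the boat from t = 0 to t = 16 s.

Distance (not displacement) is the total path length: add the absolute areas under v-t.
0–2 s: |-1| × 2 = 2 m
2–8 s: |-10| × 6 = 60 m
8–11 s: |-6| × 3 = 18 m
11–16 s: |5| × 5 = 25 m
Total distance = 105 m

105 m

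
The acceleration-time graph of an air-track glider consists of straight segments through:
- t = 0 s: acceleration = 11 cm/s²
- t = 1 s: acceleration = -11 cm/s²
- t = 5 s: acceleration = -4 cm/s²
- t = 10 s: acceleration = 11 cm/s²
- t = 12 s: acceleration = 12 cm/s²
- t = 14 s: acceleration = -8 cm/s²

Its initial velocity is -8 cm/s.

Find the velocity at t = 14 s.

6.5 cm/s

Δv equals the area under the a-t graph; then v = v₀ + Δv.
0–1 s: ½(11 + -11)(1) = 0 cm/s
1–5 s: ½(-11 + -4)(4) = -30 cm/s
5–10 s: ½(-4 + 11)(5) = 17.5 cm/s
10–12 s: ½(11 + 12)(2) = 23 cm/s
12–14 s: ½(12 + -8)(2) = 4 cm/s
Δv = 14.5 cm/s, so v(14) = -8 + (14.5) = 6.5 cm/s.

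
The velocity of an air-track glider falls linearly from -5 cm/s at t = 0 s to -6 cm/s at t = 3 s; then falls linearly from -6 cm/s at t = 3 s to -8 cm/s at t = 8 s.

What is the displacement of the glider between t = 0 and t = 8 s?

-51.5 cm

Displacement is the signed area under the v-t curve.
0–3 s: ½(-5 + -6)(3) = -16.5 cm
3–8 s: ½(-6 + -8)(5) = -35 cm
Net displacement = -51.5 cm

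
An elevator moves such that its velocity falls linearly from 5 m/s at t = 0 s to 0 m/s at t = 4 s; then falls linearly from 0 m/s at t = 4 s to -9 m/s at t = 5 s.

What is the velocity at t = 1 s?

3.75 m/s

On 0–4 s the graph is linear from 5 to 0 m/s: v(1) = 5 + (0 − 5)·(1 − 0)/(4 − 0) = 3.75 m/s.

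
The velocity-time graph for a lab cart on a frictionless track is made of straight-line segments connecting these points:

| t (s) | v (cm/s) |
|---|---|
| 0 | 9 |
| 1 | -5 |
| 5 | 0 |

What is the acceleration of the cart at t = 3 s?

Acceleration is the slope of the v-t graph on 1–5 s: (0 − -5)/(5 − 1) = 1.25 cm/s².

1.25 cm/s²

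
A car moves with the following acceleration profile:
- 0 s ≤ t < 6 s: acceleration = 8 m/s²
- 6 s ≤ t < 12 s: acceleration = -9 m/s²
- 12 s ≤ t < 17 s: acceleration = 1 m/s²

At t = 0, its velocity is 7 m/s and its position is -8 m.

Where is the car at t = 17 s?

363.5 m

On each constant-a segment, Δv = aΔt and Δx = v₀Δt + ½aΔt²; chain segment to segment.
0–6 s: v starts 7 m/s; Δx = 7·6 + ½·8·6² = 186 m; v ends 55 m/s.
6–12 s: v starts 55 m/s; Δx = 55·6 + ½·-9·6² = 168 m; v ends 1 m/s.
12–17 s: v starts 1 m/s; Δx = 1·5 + ½·1·5² = 17.5 m; v ends 6 m/s.
x(17) = -8 + Σ Δx = 363.5 m.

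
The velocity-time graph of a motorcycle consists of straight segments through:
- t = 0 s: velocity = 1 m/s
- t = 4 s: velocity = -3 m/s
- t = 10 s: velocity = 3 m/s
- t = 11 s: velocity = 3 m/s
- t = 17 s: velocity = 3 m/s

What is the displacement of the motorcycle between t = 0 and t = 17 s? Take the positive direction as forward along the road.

17 m

Displacement is the signed area under the v-t curve.
0–4 s: ½(1 + -3)(4) = -4 m
4–10 s: ½(-3 + 3)(6) = 0 m
10–11 s: 3 × 1 = 3 m
11–17 s: 3 × 6 = 18 m
Net displacement = 17 m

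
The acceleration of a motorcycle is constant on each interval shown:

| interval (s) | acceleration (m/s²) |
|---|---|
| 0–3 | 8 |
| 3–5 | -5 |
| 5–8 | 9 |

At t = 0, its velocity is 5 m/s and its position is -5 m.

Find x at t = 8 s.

On each constant-a segment, Δv = aΔt and Δx = v₀Δt + ½aΔt²; chain segment to segment.
0–3 s: v starts 5 m/s; Δx = 5·3 + ½·8·3² = 51 m; v ends 29 m/s.
3–5 s: v starts 29 m/s; Δx = 29·2 + ½·-5·2² = 48 m; v ends 19 m/s.
5–8 s: v starts 19 m/s; Δx = 19·3 + ½·9·3² = 97.5 m; v ends 46 m/s.
x(8) = -5 + Σ Δx = 191.5 m.

191.5 m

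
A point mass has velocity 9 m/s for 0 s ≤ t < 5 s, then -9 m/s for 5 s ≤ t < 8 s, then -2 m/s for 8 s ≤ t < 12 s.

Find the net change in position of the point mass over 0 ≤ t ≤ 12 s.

Net displacement equals the area under the velocity-time graph (areas below the axis count negative).
0–5 s: 9 × 5 = 45 m
5–8 s: -9 × 3 = -27 m
8–12 s: -2 × 4 = -8 m
Net displacement = 10 m

10 m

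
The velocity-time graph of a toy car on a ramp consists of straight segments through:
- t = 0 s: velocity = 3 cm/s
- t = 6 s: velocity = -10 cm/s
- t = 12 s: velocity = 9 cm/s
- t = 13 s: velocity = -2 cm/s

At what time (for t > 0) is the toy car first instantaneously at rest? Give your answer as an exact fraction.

v changes sign on 0–6 s (from 3 to -10); the graph is linear there, so v = 0 at t = 0 + (-3)·(6 − 0)/(-10 − 3) = 18/13 s.

t = 18/13 s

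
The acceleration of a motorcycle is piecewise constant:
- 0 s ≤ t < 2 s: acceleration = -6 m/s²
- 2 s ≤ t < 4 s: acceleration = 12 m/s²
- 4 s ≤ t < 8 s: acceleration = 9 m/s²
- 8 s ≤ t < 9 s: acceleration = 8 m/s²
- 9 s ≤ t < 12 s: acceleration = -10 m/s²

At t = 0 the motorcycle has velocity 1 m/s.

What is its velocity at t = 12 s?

Δv equals the area under the a-t graph; then v = v₀ + Δv.
0–2 s: -6 × 2 = -12 m/s
2–4 s: 12 × 2 = 24 m/s
4–8 s: 9 × 4 = 36 m/s
8–9 s: 8 × 1 = 8 m/s
9–12 s: -10 × 3 = -30 m/s
Δv = 26 m/s, so v(12) = 1 + (26) = 27 m/s.

27 m/s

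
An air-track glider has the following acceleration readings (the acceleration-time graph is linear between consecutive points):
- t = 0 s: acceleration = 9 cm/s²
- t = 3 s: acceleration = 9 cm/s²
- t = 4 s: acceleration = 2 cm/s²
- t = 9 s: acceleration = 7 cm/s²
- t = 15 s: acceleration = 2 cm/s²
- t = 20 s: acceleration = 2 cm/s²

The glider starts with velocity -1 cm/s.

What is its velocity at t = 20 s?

91 cm/s

Δv equals the area under the a-t graph; then v = v₀ + Δv.
0–3 s: 9 × 3 = 27 cm/s
3–4 s: ½(9 + 2)(1) = 5.5 cm/s
4–9 s: ½(2 + 7)(5) = 22.5 cm/s
9–15 s: ½(7 + 2)(6) = 27 cm/s
15–20 s: 2 × 5 = 10 cm/s
Δv = 92 cm/s, so v(20) = -1 + (92) = 91 cm/s.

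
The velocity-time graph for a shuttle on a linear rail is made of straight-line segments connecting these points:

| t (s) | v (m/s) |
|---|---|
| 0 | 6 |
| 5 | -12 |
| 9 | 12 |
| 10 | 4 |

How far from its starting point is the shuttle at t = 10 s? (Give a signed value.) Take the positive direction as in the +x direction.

Displacement is the signed area under the v-t curve.
0–5 s: ½(6 + -12)(5) = -15 m
5–9 s: ½(-12 + 12)(4) = 0 m
9–10 s: ½(12 + 4)(1) = 8 m
Net displacement = -7 m

-7 m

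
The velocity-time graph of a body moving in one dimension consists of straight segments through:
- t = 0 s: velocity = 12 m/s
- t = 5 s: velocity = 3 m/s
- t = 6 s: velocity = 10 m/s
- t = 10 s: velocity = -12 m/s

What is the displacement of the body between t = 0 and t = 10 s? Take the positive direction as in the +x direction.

40 m

Net displacement equals the area under the velocity-time graph (areas below the axis count negative).
0–5 s: ½(12 + 3)(5) = 37.5 m
5–6 s: ½(3 + 10)(1) = 6.5 m
6–10 s: ½(10 + -12)(4) = -4 m
Net displacement = 40 m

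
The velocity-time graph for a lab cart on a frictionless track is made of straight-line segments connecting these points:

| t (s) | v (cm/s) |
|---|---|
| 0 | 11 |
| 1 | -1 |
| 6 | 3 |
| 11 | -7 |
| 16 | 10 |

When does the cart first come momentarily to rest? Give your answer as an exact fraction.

v changes sign on 0–1 s (from 11 to -1); the graph is linear there, so v = 0 at t = 0 + (-11)·(1 − 0)/(-1 − 11) = 11/12 s.

t = 11/12 s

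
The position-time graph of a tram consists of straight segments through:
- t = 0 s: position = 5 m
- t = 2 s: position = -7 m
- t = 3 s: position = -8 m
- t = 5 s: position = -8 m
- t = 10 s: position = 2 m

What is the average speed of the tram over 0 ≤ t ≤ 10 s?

Average speed = (total path length)/(elapsed time); on a piecewise-linear x-t graph the path length is Σ|Δx|.
0–2 s: |Δx| = |-7 − 5| = 12 m
2–3 s: |Δx| = |-8 − -7| = 1 m
3–5 s: |Δx| = |-8 − -8| = 0 m
5–10 s: |Δx| = |2 − -8| = 10 m
Total path = 23 m; average speed = 23/10 = 2.3 m/s.

2.3 m/s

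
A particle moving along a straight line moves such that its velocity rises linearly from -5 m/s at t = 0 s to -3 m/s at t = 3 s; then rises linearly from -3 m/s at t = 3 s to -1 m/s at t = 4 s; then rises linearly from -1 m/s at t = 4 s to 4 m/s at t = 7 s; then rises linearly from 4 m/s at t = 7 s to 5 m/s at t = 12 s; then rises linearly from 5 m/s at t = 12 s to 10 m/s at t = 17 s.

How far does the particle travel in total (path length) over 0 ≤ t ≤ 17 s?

Distance (not displacement) is the total path length: add the absolute areas under v-t.
0–3 s: |½(-5 + -3)(3)| = 12 m
3–4 s: |½(-3 + -1)(1)| = 2 m
4–7 s: v = 0 at t = 4.6 s; triangle areas 0.3 + 4.8 = 5.1 m
7–12 s: |½(4 + 5)(5)| = 22.5 m
12–17 s: |½(5 + 10)(5)| = 37.5 m
Total distance = 79.1 m

79.1 m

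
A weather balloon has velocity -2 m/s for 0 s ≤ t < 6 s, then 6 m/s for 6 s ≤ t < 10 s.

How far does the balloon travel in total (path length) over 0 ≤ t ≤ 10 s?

36 m

Total distance travelled is ∫|v| dt — sum the magnitudes of each area piece.
0–6 s: |-2| × 6 = 12 m
6–10 s: |6| × 4 = 24 m
Total distance = 36 m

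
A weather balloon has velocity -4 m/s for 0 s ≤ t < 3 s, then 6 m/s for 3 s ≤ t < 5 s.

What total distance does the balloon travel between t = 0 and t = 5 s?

Total distance travelled is ∫|v| dt — sum the magnitudes of each area piece.
0–3 s: |-4| × 3 = 12 m
3–5 s: |6| × 2 = 12 m
Total distance = 24 m

24 m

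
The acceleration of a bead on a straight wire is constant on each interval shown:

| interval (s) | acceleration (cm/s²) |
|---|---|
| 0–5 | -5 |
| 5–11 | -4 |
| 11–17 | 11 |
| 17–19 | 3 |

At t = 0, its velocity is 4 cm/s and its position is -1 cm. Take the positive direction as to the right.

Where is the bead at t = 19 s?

On each constant-a segment, Δv = aΔt and Δx = v₀Δt + ½aΔt²; chain segment to segment.
0–5 s: v starts 4 cm/s; Δx = 4·5 + ½·-5·5² = -42.5 cm; v ends -21 cm/s.
5–11 s: v starts -21 cm/s; Δx = -21·6 + ½·-4·6² = -198 cm; v ends -45 cm/s.
11–17 s: v starts -45 cm/s; Δx = -45·6 + ½·11·6² = -72 cm; v ends 21 cm/s.
17–19 s: v starts 21 cm/s; Δx = 21·2 + ½·3·2² = 48 cm; v ends 27 cm/s.
x(19) = -1 + Σ Δx = -265.5 cm.

-265.5 cm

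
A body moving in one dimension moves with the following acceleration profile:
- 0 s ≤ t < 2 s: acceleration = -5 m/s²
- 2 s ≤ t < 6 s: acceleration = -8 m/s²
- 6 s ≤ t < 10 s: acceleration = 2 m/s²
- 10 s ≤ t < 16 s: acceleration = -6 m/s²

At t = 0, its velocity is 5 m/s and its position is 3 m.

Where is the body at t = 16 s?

On each constant-a segment, Δv = aΔt and Δx = v₀Δt + ½aΔt²; chain segment to segment.
0–2 s: v starts 5 m/s; Δx = 5·2 + ½·-5·2² = 0 m; v ends -5 m/s.
2–6 s: v starts -5 m/s; Δx = -5·4 + ½·-8·4² = -84 m; v ends -37 m/s.
6–10 s: v starts -37 m/s; Δx = -37·4 + ½·2·4² = -132 m; v ends -29 m/s.
10–16 s: v starts -29 m/s; Δx = -29·6 + ½·-6·6² = -282 m; v ends -65 m/s.
x(16) = 3 + Σ Δx = -495 m.

-495 m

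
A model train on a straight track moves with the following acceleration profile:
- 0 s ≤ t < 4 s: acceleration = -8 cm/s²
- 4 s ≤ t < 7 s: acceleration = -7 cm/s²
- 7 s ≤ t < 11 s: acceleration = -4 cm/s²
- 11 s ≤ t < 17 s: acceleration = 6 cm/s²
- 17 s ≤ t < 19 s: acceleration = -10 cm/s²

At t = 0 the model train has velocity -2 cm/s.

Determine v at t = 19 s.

Δv equals the area under the a-t graph; then v = v₀ + Δv.
0–4 s: -8 × 4 = -32 cm/s
4–7 s: -7 × 3 = -21 cm/s
7–11 s: -4 × 4 = -16 cm/s
11–17 s: 6 × 6 = 36 cm/s
17–19 s: -10 × 2 = -20 cm/s
Δv = -53 cm/s, so v(19) = -2 + (-53) = -55 cm/s.

-55 cm/s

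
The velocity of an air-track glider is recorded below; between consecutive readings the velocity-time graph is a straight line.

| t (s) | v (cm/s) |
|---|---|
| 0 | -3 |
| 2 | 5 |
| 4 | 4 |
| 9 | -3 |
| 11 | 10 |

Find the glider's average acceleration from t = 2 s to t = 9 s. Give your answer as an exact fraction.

Average acceleration = Δv/Δt = (-3 − 5)/(9 − 2) = -8/7 cm/s².

-8/7 cm/s²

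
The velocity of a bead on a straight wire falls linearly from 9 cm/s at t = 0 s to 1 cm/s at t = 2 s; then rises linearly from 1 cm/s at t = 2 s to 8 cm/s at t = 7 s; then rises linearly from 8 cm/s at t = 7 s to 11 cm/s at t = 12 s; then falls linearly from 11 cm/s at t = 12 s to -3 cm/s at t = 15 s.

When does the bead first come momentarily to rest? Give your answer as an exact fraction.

v changes sign on 12–15 s (from 11 to -3); the graph is linear there, so v = 0 at t = 12 + (-11)·(15 − 12)/(-3 − 11) = 201/14 s.

t = 201/14 s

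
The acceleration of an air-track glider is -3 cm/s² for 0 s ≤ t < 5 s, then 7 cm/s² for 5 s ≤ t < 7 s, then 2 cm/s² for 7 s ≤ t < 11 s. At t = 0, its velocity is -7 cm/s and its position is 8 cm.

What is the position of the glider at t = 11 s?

-110.5 cm

On each constant-a segment, Δv = aΔt and Δx = v₀Δt + ½aΔt²; chain segment to segment.
0–5 s: v starts -7 cm/s; Δx = -7·5 + ½·-3·5² = -72.5 cm; v ends -22 cm/s.
5–7 s: v starts -22 cm/s; Δx = -22·2 + ½·7·2² = -30 cm; v ends -8 cm/s.
7–11 s: v starts -8 cm/s; Δx = -8·4 + ½·2·4² = -16 cm; v ends 0 cm/s.
x(11) = 8 + Σ Δx = -110.5 cm.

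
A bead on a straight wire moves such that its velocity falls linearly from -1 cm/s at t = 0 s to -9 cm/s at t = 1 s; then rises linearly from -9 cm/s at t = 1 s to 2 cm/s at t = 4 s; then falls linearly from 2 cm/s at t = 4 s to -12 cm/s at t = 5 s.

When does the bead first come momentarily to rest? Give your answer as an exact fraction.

t = 38/11 s

v changes sign on 1–4 s (from -9 to 2); the graph is linear there, so v = 0 at t = 1 + (9)·(4 − 1)/(2 − -9) = 38/11 s.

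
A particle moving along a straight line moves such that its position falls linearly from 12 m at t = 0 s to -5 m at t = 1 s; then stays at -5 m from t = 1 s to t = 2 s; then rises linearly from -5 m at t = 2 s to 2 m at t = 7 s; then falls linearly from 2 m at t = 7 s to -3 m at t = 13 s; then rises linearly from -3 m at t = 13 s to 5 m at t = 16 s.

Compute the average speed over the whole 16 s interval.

2.3125 m/s

Average speed = (total path length)/(elapsed time); on a piecewise-linear x-t graph the path length is Σ|Δx|.
0–1 s: |Δx| = |-5 − 12| = 17 m
1–2 s: |Δx| = |-5 − -5| = 0 m
2–7 s: |Δx| = |2 − -5| = 7 m
7–13 s: |Δx| = |-3 − 2| = 5 m
13–16 s: |Δx| = |5 − -3| = 8 m
Total path = 37 m; average speed = 37/16 = 2.3125 m/s.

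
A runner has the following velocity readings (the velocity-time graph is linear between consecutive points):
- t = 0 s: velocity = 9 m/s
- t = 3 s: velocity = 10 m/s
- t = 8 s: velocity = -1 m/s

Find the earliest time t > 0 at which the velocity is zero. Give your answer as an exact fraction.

t = 83/11 s

v changes sign on 3–8 s (from 10 to -1); the graph is linear there, so v = 0 at t = 3 + (-10)·(8 − 3)/(-1 − 10) = 83/11 s.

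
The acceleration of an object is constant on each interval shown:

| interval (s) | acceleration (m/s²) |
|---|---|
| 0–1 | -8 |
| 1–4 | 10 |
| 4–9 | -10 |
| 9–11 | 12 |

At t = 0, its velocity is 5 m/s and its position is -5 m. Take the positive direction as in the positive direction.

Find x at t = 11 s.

On each constant-a segment, Δv = aΔt and Δx = v₀Δt + ½aΔt²; chain segment to segment.
0–1 s: v starts 5 m/s; Δx = 5·1 + ½·-8·1² = 1 m; v ends -3 m/s.
1–4 s: v starts -3 m/s; Δx = -3·3 + ½·10·3² = 36 m; v ends 27 m/s.
4–9 s: v starts 27 m/s; Δx = 27·5 + ½·-10·5² = 10 m; v ends -23 m/s.
9–11 s: v starts -23 m/s; Δx = -23·2 + ½·12·2² = -22 m; v ends 1 m/s.
x(11) = -5 + Σ Δx = 20 m.

20 m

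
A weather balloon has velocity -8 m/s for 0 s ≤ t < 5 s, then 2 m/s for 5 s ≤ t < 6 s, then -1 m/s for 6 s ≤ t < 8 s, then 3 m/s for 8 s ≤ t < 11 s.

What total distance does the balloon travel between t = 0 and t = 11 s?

Total distance travelled is ∫|v| dt — sum the magnitudes of each area piece.
0–5 s: |-8| × 5 = 40 m
5–6 s: |2| × 1 = 2 m
6–8 s: |-1| × 2 = 2 m
8–11 s: |3| × 3 = 9 m
Total distance = 53 m

53 m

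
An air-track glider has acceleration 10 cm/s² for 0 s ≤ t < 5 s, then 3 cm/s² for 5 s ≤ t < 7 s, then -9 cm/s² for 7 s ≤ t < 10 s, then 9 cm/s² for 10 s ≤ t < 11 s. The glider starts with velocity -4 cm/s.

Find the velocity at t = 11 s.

34 cm/s

Δv equals the area under the a-t graph; then v = v₀ + Δv.
0–5 s: 10 × 5 = 50 cm/s
5–7 s: 3 × 2 = 6 cm/s
7–10 s: -9 × 3 = -27 cm/s
10–11 s: 9 × 1 = 9 cm/s
Δv = 38 cm/s, so v(11) = -4 + (38) = 34 cm/s.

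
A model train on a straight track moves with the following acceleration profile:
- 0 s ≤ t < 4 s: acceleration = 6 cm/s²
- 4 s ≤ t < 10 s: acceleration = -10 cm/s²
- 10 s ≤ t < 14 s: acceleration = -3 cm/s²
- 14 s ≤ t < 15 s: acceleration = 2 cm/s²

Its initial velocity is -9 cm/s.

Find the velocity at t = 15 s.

Δv equals the area under the a-t graph; then v = v₀ + Δv.
0–4 s: 6 × 4 = 24 cm/s
4–10 s: -10 × 6 = -60 cm/s
10–14 s: -3 × 4 = -12 cm/s
14–15 s: 2 × 1 = 2 cm/s
Δv = -46 cm/s, so v(15) = -9 + (-46) = -55 cm/s.

-55 cm/s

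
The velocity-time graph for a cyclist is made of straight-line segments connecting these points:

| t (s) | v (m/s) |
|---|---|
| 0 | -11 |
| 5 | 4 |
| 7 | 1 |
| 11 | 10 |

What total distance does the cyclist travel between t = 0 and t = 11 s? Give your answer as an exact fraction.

Total distance travelled is ∫|v| dt — sum the magnitudes of each area piece.
0–5 s: v = 0 at t = 11/3 s; triangle areas 121/6 + 8/3 = 137/6 m
5–7 s: |½(4 + 1)(2)| = 5 m
7–11 s: |½(1 + 10)(4)| = 22 m
Total distance = 299/6 m

299/6 m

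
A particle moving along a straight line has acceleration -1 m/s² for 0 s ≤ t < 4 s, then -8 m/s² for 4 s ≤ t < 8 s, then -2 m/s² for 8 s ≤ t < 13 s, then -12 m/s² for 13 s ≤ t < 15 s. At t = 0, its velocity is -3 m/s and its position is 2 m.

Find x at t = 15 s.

-452 m

On each constant-a segment, Δv = aΔt and Δx = v₀Δt + ½aΔt²; chain segment to segment.
0–4 s: v starts -3 m/s; Δx = -3·4 + ½·-1·4² = -20 m; v ends -7 m/s.
4–8 s: v starts -7 m/s; Δx = -7·4 + ½·-8·4² = -92 m; v ends -39 m/s.
8–13 s: v starts -39 m/s; Δx = -39·5 + ½·-2·5² = -220 m; v ends -49 m/s.
13–15 s: v starts -49 m/s; Δx = -49·2 + ½·-12·2² = -122 m; v ends -73 m/s.
x(15) = 2 + Σ Δx = -452 m.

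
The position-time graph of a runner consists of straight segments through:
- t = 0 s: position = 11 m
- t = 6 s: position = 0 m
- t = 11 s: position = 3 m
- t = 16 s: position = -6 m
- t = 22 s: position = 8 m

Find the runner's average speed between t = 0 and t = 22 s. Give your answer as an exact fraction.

37/22 m/s

Average speed = (total path length)/(elapsed time); on a piecewise-linear x-t graph the path length is Σ|Δx|.
0–6 s: |Δx| = |0 − 11| = 11 m
6–11 s: |Δx| = |3 − 0| = 3 m
11–16 s: |Δx| = |-6 − 3| = 9 m
16–22 s: |Δx| = |8 − -6| = 14 m
Total path = 37 m; average speed = 37/22 = 37/22 m/s.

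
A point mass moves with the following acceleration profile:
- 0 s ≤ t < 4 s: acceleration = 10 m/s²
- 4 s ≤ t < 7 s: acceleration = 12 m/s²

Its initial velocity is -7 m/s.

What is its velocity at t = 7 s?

Δv equals the area under the a-t graph; then v = v₀ + Δv.
0–4 s: 10 × 4 = 40 m/s
4–7 s: 12 × 3 = 36 m/s
Δv = 76 m/s, so v(7) = -7 + (76) = 69 m/s.

69 m/s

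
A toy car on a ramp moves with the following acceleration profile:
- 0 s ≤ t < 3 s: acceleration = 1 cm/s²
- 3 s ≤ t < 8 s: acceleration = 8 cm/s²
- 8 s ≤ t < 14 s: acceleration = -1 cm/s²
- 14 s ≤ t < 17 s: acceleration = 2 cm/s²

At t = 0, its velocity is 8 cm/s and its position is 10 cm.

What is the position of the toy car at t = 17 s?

On each constant-a segment, Δv = aΔt and Δx = v₀Δt + ½aΔt²; chain segment to segment.
0–3 s: v starts 8 cm/s; Δx = 8·3 + ½·1·3² = 28.5 cm; v ends 11 cm/s.
3–8 s: v starts 11 cm/s; Δx = 11·5 + ½·8·5² = 155 cm; v ends 51 cm/s.
8–14 s: v starts 51 cm/s; Δx = 51·6 + ½·-1·6² = 288 cm; v ends 45 cm/s.
14–17 s: v starts 45 cm/s; Δx = 45·3 + ½·2·3² = 144 cm; v ends 51 cm/s.
x(17) = 10 + Σ Δx = 625.5 cm.

625.5 cm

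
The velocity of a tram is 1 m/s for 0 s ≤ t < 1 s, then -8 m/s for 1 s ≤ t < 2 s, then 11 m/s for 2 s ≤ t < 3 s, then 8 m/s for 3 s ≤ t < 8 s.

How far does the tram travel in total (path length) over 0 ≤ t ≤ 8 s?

60 m

Total distance travelled is ∫|v| dt — sum the magnitudes of each area piece.
0–1 s: |1| × 1 = 1 m
1–2 s: |-8| × 1 = 8 m
2–3 s: |11| × 1 = 11 m
3–8 s: |8| × 5 = 40 m
Total distance = 60 m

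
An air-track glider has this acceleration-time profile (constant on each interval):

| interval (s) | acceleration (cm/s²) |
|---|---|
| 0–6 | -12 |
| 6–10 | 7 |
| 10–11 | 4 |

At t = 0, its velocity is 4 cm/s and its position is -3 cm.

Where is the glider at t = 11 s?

-449 cm

On each constant-a segment, Δv = aΔt and Δx = v₀Δt + ½aΔt²; chain segment to segment.
0–6 s: v starts 4 cm/s; Δx = 4·6 + ½·-12·6² = -192 cm; v ends -68 cm/s.
6–10 s: v starts -68 cm/s; Δx = -68·4 + ½·7·4² = -216 cm; v ends -40 cm/s.
10–11 s: v starts -40 cm/s; Δx = -40·1 + ½·4·1² = -38 cm; v ends -36 cm/s.
x(11) = -3 + Σ Δx = -449 cm.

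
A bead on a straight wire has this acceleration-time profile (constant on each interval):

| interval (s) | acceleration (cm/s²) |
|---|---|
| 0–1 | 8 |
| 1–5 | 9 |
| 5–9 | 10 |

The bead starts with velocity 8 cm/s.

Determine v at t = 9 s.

Δv equals the area under the a-t graph; then v = v₀ + Δv.
0–1 s: 8 × 1 = 8 cm/s
1–5 s: 9 × 4 = 36 cm/s
5–9 s: 10 × 4 = 40 cm/s
Δv = 84 cm/s, so v(9) = 8 + (84) = 92 cm/s.

92 cm/s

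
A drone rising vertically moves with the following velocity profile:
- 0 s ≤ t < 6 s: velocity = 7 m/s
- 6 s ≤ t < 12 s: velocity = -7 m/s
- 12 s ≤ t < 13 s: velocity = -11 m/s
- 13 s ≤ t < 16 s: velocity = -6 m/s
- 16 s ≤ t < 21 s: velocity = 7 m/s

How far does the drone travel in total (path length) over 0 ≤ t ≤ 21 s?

148 m

Distance (not displacement) is the total path length: add the absolute areas under v-t.
0–6 s: |7| × 6 = 42 m
6–12 s: |-7| × 6 = 42 m
12–13 s: |-11| × 1 = 11 m
13–16 s: |-6| × 3 = 18 m
16–21 s: |7| × 5 = 35 m
Total distance = 148 m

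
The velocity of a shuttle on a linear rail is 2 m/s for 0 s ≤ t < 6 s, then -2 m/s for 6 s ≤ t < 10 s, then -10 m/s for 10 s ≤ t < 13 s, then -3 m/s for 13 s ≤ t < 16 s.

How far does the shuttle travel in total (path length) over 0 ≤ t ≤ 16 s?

59 m

Total distance travelled is ∫|v| dt — sum the magnitudes of each area piece.
0–6 s: |2| × 6 = 12 m
6–10 s: |-2| × 4 = 8 m
10–13 s: |-10| × 3 = 30 m
13–16 s: |-3| × 3 = 9 m
Total distance = 59 m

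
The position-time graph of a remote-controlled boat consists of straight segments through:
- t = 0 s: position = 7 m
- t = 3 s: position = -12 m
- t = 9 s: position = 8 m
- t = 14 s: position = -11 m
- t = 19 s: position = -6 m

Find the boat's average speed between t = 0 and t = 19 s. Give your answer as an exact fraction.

Average speed = (total path length)/(elapsed time); on a piecewise-linear x-t graph the path length is Σ|Δx|.
0–3 s: |Δx| = |-12 − 7| = 19 m
3–9 s: |Δx| = |8 − -12| = 20 m
9–14 s: |Δx| = |-11 − 8| = 19 m
14–19 s: |Δx| = |-6 − -11| = 5 m
Total path = 63 m; average speed = 63/19 = 63/19 m/s.

63/19 m/s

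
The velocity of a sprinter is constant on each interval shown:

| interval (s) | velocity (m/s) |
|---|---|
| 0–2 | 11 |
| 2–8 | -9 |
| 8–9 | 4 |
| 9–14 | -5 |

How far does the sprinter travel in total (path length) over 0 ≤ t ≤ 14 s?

Distance (not displacement) is the total path length: add the absolute areas under v-t.
0–2 s: |11| × 2 = 22 m
2–8 s: |-9| × 6 = 54 m
8–9 s: |4| × 1 = 4 m
9–14 s: |-5| × 5 = 25 m
Total distance = 105 m

105 m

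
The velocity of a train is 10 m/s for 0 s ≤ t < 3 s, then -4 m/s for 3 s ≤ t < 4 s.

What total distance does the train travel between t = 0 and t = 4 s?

34 m

Distance (not displacement) is the total path length: add the absolute areas under v-t.
0–3 s: |10| × 3 = 30 m
3–4 s: |-4| × 1 = 4 m
Total distance = 34 m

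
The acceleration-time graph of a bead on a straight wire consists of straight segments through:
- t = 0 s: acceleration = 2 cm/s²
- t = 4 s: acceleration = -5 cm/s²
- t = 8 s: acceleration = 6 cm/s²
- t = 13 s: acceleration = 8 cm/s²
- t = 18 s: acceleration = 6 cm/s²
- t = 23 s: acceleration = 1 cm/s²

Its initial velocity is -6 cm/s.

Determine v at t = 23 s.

Δv equals the area under the a-t graph; then v = v₀ + Δv.
0–4 s: ½(2 + -5)(4) = -6 cm/s
4–8 s: ½(-5 + 6)(4) = 2 cm/s
8–13 s: ½(6 + 8)(5) = 35 cm/s
13–18 s: ½(8 + 6)(5) = 35 cm/s
18–23 s: ½(6 + 1)(5) = 17.5 cm/s
Δv = 83.5 cm/s, so v(23) = -6 + (83.5) = 77.5 cm/s.

77.5 cm/s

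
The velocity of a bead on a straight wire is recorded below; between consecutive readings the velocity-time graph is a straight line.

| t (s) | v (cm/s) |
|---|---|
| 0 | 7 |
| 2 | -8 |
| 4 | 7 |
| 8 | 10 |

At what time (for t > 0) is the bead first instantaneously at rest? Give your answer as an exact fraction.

t = 14/15 s

v changes sign on 0–2 s (from 7 to -8); the graph is linear there, so v = 0 at t = 0 + (-7)·(2 − 0)/(-8 − 7) = 14/15 s.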